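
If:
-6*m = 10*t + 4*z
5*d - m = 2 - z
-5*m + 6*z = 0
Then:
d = z/25 + 2/5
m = 6*z/5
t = -28*z/25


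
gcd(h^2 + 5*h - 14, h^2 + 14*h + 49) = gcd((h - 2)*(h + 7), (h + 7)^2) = h + 7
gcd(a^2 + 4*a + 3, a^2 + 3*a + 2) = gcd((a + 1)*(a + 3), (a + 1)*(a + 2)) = a + 1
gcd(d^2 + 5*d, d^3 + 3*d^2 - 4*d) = d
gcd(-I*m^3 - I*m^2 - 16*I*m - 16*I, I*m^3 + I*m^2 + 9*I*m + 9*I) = m + 1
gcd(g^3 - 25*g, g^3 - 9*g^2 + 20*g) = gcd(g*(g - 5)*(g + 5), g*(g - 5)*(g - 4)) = g^2 - 5*g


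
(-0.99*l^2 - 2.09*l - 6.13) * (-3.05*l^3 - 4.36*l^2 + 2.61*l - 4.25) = 3.0195*l^5 + 10.6909*l^4 + 25.225*l^3 + 25.4794*l^2 - 7.1168*l + 26.0525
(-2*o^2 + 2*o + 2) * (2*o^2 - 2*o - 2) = -4*o^4 + 8*o^3 + 4*o^2 - 8*o - 4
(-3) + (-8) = -11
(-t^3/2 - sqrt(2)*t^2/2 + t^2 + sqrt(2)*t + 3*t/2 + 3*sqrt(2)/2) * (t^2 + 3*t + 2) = -t^5/2 - sqrt(2)*t^4/2 - t^4/2 - sqrt(2)*t^3/2 + 7*t^3/2 + 7*sqrt(2)*t^2/2 + 13*t^2/2 + 3*t + 13*sqrt(2)*t/2 + 3*sqrt(2)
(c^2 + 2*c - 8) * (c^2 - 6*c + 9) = c^4 - 4*c^3 - 11*c^2 + 66*c - 72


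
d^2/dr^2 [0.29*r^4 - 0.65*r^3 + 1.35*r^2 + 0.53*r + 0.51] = 3.48*r^2 - 3.9*r + 2.7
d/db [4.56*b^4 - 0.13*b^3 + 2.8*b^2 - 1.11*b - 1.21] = 18.24*b^3 - 0.39*b^2 + 5.6*b - 1.11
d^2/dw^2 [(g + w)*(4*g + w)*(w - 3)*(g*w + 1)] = 8*g^3 + 30*g^2*w - 30*g^2 + 12*g*w^2 - 18*g*w + 10*g + 6*w - 6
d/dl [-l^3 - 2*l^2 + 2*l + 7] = -3*l^2 - 4*l + 2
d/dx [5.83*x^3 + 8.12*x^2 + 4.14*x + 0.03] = 17.49*x^2 + 16.24*x + 4.14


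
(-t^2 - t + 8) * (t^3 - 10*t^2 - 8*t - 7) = -t^5 + 9*t^4 + 26*t^3 - 65*t^2 - 57*t - 56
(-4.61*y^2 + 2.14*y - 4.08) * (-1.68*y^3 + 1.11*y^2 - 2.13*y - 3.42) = 7.7448*y^5 - 8.7123*y^4 + 19.0491*y^3 + 6.6792*y^2 + 1.3716*y + 13.9536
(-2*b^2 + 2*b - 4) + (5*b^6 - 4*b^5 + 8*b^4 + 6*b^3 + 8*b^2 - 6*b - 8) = 5*b^6 - 4*b^5 + 8*b^4 + 6*b^3 + 6*b^2 - 4*b - 12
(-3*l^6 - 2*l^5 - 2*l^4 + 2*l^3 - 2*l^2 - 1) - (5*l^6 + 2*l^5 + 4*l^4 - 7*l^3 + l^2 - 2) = -8*l^6 - 4*l^5 - 6*l^4 + 9*l^3 - 3*l^2 + 1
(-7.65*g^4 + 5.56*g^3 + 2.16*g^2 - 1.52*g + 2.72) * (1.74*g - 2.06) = -13.311*g^5 + 25.4334*g^4 - 7.6952*g^3 - 7.0944*g^2 + 7.864*g - 5.6032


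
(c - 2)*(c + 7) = c^2 + 5*c - 14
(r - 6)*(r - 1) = r^2 - 7*r + 6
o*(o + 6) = o^2 + 6*o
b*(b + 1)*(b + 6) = b^3 + 7*b^2 + 6*b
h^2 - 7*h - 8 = (h - 8)*(h + 1)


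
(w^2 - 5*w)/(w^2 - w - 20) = w/(w + 4)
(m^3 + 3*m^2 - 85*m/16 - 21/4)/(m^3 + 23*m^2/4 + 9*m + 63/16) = (4*m^2 + 9*m - 28)/(4*m^2 + 20*m + 21)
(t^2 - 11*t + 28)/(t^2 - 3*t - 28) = (t - 4)/(t + 4)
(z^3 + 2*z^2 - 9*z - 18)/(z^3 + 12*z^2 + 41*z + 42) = (z - 3)/(z + 7)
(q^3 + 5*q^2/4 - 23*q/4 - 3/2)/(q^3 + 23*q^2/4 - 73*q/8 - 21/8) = 2*(q^2 + q - 6)/(2*q^2 + 11*q - 21)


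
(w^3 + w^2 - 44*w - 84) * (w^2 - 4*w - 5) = w^5 - 3*w^4 - 53*w^3 + 87*w^2 + 556*w + 420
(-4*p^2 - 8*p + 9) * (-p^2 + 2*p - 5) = 4*p^4 - 5*p^2 + 58*p - 45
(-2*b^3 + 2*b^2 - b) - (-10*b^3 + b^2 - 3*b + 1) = 8*b^3 + b^2 + 2*b - 1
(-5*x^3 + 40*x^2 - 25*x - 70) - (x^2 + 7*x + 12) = -5*x^3 + 39*x^2 - 32*x - 82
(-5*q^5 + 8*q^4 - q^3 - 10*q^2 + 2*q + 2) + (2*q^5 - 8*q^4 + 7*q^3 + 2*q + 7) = -3*q^5 + 6*q^3 - 10*q^2 + 4*q + 9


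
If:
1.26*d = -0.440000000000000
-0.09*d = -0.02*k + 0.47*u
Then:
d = -0.35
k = 23.5*u - 1.57142857142857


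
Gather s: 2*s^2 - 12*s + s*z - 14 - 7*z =2*s^2 + s*(z - 12) - 7*z - 14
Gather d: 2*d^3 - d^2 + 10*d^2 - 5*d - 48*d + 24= 2*d^3 + 9*d^2 - 53*d + 24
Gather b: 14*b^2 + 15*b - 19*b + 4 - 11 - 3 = 14*b^2 - 4*b - 10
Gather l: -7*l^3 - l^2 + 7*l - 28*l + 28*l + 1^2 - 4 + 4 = -7*l^3 - l^2 + 7*l + 1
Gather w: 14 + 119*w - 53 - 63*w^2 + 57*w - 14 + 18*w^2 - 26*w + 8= -45*w^2 + 150*w - 45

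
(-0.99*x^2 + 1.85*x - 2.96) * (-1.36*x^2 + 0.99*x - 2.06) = 1.3464*x^4 - 3.4961*x^3 + 7.8965*x^2 - 6.7414*x + 6.0976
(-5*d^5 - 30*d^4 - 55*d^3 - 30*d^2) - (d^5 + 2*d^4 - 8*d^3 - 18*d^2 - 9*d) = -6*d^5 - 32*d^4 - 47*d^3 - 12*d^2 + 9*d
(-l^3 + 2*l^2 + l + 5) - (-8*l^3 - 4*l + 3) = 7*l^3 + 2*l^2 + 5*l + 2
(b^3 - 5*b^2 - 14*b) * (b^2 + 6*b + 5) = b^5 + b^4 - 39*b^3 - 109*b^2 - 70*b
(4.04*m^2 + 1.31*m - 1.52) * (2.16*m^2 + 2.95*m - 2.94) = 8.7264*m^4 + 14.7476*m^3 - 11.2963*m^2 - 8.3354*m + 4.4688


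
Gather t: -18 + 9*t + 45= 9*t + 27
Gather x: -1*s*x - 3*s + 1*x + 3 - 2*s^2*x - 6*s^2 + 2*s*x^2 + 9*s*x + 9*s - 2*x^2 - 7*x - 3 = -6*s^2 + 6*s + x^2*(2*s - 2) + x*(-2*s^2 + 8*s - 6)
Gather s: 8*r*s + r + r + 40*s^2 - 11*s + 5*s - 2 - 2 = 2*r + 40*s^2 + s*(8*r - 6) - 4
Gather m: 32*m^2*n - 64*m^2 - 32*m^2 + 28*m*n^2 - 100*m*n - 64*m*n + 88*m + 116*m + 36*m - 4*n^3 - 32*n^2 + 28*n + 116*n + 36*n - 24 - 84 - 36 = m^2*(32*n - 96) + m*(28*n^2 - 164*n + 240) - 4*n^3 - 32*n^2 + 180*n - 144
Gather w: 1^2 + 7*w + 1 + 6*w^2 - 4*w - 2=6*w^2 + 3*w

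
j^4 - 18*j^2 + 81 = (j - 3)^2*(j + 3)^2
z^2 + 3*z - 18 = (z - 3)*(z + 6)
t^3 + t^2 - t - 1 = (t - 1)*(t + 1)^2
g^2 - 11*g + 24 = (g - 8)*(g - 3)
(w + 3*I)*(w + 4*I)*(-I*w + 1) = -I*w^3 + 8*w^2 + 19*I*w - 12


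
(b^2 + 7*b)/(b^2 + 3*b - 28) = b/(b - 4)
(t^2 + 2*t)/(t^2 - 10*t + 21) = t*(t + 2)/(t^2 - 10*t + 21)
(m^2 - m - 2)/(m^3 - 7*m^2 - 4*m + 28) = (m + 1)/(m^2 - 5*m - 14)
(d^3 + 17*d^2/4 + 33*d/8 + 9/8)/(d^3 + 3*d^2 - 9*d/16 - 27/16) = 2*(2*d + 1)/(4*d - 3)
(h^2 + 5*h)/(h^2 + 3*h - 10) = h/(h - 2)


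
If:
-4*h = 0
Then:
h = 0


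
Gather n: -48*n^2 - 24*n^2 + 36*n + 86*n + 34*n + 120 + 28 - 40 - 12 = -72*n^2 + 156*n + 96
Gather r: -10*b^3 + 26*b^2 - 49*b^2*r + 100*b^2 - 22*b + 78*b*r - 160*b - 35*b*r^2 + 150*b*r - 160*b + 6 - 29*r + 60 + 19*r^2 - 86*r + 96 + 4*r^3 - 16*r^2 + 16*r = -10*b^3 + 126*b^2 - 342*b + 4*r^3 + r^2*(3 - 35*b) + r*(-49*b^2 + 228*b - 99) + 162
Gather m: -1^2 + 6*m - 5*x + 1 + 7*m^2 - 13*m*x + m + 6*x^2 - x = 7*m^2 + m*(7 - 13*x) + 6*x^2 - 6*x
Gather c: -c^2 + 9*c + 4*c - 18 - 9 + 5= -c^2 + 13*c - 22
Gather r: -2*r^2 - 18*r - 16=-2*r^2 - 18*r - 16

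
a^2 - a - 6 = (a - 3)*(a + 2)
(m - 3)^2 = m^2 - 6*m + 9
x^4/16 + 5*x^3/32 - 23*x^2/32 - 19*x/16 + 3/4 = (x/4 + 1/2)*(x/4 + 1)*(x - 3)*(x - 1/2)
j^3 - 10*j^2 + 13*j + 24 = (j - 8)*(j - 3)*(j + 1)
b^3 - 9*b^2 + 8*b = b*(b - 8)*(b - 1)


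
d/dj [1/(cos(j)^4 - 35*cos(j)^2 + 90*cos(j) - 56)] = 2*(2*cos(j)^3 - 35*cos(j) + 45)*sin(j)/(cos(j)^4 - 35*cos(j)^2 + 90*cos(j) - 56)^2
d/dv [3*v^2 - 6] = 6*v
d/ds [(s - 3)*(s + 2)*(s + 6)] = 3*s^2 + 10*s - 12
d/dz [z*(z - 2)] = 2*z - 2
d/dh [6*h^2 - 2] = 12*h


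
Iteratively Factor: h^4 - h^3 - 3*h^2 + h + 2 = (h - 2)*(h^3 + h^2 - h - 1) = (h - 2)*(h - 1)*(h^2 + 2*h + 1) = (h - 2)*(h - 1)*(h + 1)*(h + 1)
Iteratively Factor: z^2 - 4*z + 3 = (z - 3)*(z - 1)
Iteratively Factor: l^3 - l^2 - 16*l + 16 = (l - 1)*(l^2 - 16) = (l - 4)*(l - 1)*(l + 4)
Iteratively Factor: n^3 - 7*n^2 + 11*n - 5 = (n - 5)*(n^2 - 2*n + 1) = (n - 5)*(n - 1)*(n - 1)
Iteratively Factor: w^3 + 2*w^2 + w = (w + 1)*(w^2 + w) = w*(w + 1)*(w + 1)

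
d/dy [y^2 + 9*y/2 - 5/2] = 2*y + 9/2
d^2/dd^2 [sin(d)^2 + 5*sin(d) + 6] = -5*sin(d) + 2*cos(2*d)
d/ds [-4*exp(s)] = -4*exp(s)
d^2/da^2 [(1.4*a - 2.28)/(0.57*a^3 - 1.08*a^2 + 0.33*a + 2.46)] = (2.72916*a^5 - 14.060304*a^4 + 25.196328*a^3 - 42.08652*a^2 + 46.374768*a - 14.884632)/(0.185193*a^9 - 1.052676*a^8 + 2.316195*a^7 - 0.0808380000000006*a^6 - 7.745301*a^5 + 11.031552*a^4 + 5.123709*a^3 - 18.803502*a^2 + 5.991084*a + 14.886936)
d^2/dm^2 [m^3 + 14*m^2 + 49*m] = 6*m + 28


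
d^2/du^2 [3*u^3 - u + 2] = 18*u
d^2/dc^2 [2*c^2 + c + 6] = 4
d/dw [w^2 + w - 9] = 2*w + 1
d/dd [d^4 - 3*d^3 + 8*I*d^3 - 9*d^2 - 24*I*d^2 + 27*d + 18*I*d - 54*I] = 4*d^3 + d^2*(-9 + 24*I) + d*(-18 - 48*I) + 27 + 18*I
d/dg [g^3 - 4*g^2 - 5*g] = 3*g^2 - 8*g - 5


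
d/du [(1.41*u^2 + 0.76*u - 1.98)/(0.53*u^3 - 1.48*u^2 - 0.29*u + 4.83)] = (-0.7473*u^4 - 0.8056*u^3 + 3.8641*u^2 + 7.7598*u + 3.0966)/(0.2809*u^6 - 1.5688*u^5 + 1.883*u^4 + 5.9782*u^3 - 14.2127*u^2 - 2.8014*u + 23.3289)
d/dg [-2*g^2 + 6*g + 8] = 6 - 4*g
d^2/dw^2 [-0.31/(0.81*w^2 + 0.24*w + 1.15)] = (0.406782*w^2 + 0.120528*w - 0.31*(1.62*w + 0.24)*(3.24*w + 0.48) + 0.57753)/(0.81*w^2 + 0.24*w + 1.15)^3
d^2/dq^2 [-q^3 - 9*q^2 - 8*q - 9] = -6*q - 18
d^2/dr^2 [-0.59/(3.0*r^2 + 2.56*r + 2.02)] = (10.62*r^2 + 9.0624*r - 0.59*(6.0*r + 2.56)*(12.0*r + 5.12) + 7.1508)/(3.0*r^2 + 2.56*r + 2.02)^3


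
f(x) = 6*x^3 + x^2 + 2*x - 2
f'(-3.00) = 158.00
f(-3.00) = -161.00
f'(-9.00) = 1442.00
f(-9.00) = -4313.00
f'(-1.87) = 61.20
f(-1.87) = -41.48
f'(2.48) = 117.67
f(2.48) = 100.63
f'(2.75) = 143.62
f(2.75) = 135.84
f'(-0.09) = 1.97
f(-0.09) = -2.18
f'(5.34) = 525.96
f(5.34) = 950.84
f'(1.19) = 29.87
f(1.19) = 11.91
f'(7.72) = 1090.21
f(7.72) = 2833.64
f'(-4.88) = 420.90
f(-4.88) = -685.23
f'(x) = 18*x^2 + 2*x + 2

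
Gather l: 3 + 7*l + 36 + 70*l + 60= 77*l + 99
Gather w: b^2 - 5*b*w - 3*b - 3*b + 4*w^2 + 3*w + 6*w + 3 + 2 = b^2 - 6*b + 4*w^2 + w*(9 - 5*b) + 5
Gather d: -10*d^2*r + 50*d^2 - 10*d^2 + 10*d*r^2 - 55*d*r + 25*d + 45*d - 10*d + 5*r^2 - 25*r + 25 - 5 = d^2*(40 - 10*r) + d*(10*r^2 - 55*r + 60) + 5*r^2 - 25*r + 20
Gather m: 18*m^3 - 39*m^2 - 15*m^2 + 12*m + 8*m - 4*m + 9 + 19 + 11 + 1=18*m^3 - 54*m^2 + 16*m + 40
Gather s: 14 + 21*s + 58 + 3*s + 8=24*s + 80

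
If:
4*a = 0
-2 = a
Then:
No Solution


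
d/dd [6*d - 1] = 6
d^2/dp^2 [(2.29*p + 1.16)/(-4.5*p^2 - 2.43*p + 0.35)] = (-(2.29*p + 1.16)*(9.0*p + 2.43)*(18.0*p + 4.86) + (61.83*p + 21.5694)*(4.5*p^2 + 2.43*p - 0.35))/(4.5*p^2 + 2.43*p - 0.35)^3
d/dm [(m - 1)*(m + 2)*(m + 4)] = 3*m^2 + 10*m + 2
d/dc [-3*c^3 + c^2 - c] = -9*c^2 + 2*c - 1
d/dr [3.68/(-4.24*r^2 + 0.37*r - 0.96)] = (31.2064*r - 1.3616)/(4.24*r^2 - 0.37*r + 0.96)^2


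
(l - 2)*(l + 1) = l^2 - l - 2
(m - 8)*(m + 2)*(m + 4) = m^3 - 2*m^2 - 40*m - 64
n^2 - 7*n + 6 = (n - 6)*(n - 1)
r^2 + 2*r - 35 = (r - 5)*(r + 7)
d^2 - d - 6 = (d - 3)*(d + 2)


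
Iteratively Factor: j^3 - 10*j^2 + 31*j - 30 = (j - 2)*(j^2 - 8*j + 15) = (j - 5)*(j - 2)*(j - 3)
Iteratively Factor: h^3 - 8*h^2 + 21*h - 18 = (h - 3)*(h^2 - 5*h + 6) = (h - 3)*(h - 2)*(h - 3)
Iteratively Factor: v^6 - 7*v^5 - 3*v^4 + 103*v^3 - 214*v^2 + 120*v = (v)*(v^5 - 7*v^4 - 3*v^3 + 103*v^2 - 214*v + 120) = v*(v - 2)*(v^4 - 5*v^3 - 13*v^2 + 77*v - 60) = v*(v - 2)*(v + 4)*(v^3 - 9*v^2 + 23*v - 15) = v*(v - 5)*(v - 2)*(v + 4)*(v^2 - 4*v + 3) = v*(v - 5)*(v - 3)*(v - 2)*(v + 4)*(v - 1)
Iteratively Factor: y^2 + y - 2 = (y - 1)*(y + 2)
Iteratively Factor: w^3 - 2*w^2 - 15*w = (w)*(w^2 - 2*w - 15) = w*(w - 5)*(w + 3)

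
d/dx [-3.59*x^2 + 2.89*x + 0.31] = 2.89 - 7.18*x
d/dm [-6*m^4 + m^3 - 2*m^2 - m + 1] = -24*m^3 + 3*m^2 - 4*m - 1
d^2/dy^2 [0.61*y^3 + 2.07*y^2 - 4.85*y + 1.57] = 3.66*y + 4.14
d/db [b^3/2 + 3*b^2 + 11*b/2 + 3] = 3*b^2/2 + 6*b + 11/2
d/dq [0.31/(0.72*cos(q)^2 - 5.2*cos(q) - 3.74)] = (0.4464*cos(q) - 1.612)*sin(q)/(-0.72*cos(q)^2 + 5.2*cos(q) + 3.74)^2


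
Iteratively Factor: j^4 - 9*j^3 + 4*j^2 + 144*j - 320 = (j - 5)*(j^3 - 4*j^2 - 16*j + 64) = (j - 5)*(j - 4)*(j^2 - 16) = (j - 5)*(j - 4)*(j + 4)*(j - 4)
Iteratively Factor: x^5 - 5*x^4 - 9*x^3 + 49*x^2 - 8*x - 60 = (x - 2)*(x^4 - 3*x^3 - 15*x^2 + 19*x + 30) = (x - 2)^2*(x^3 - x^2 - 17*x - 15) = (x - 2)^2*(x + 3)*(x^2 - 4*x - 5) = (x - 2)^2*(x + 1)*(x + 3)*(x - 5)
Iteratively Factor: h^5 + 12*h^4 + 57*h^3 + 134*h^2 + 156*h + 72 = (h + 3)*(h^4 + 9*h^3 + 30*h^2 + 44*h + 24) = (h + 2)*(h + 3)*(h^3 + 7*h^2 + 16*h + 12) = (h + 2)^2*(h + 3)*(h^2 + 5*h + 6) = (h + 2)^3*(h + 3)*(h + 3)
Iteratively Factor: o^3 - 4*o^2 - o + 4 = (o - 4)*(o^2 - 1) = (o - 4)*(o + 1)*(o - 1)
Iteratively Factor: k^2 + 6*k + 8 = (k + 4)*(k + 2)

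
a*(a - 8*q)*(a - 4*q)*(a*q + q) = a^4*q - 12*a^3*q^2 + a^3*q + 32*a^2*q^3 - 12*a^2*q^2 + 32*a*q^3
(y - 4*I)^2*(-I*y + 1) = -I*y^3 - 7*y^2 + 8*I*y - 16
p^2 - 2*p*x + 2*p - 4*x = (p + 2)*(p - 2*x)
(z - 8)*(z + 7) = z^2 - z - 56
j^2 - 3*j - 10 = (j - 5)*(j + 2)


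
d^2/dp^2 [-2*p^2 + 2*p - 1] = -4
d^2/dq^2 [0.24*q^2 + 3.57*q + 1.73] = 0.480000000000000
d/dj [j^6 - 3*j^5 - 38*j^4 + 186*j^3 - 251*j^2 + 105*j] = 6*j^5 - 15*j^4 - 152*j^3 + 558*j^2 - 502*j + 105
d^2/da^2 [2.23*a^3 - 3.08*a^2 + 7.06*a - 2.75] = 13.38*a - 6.16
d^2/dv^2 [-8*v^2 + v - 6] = -16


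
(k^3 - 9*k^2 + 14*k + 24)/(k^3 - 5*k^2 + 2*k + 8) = (k - 6)/(k - 2)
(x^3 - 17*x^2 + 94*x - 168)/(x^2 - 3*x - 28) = (x^2 - 10*x + 24)/(x + 4)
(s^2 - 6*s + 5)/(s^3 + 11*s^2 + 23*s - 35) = (s - 5)/(s^2 + 12*s + 35)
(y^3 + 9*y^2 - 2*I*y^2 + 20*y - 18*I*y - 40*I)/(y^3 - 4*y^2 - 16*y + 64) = (y^2 + y*(5 - 2*I) - 10*I)/(y^2 - 8*y + 16)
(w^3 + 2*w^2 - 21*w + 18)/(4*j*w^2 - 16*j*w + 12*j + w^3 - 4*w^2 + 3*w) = (w + 6)/(4*j + w)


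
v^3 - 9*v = v*(v - 3)*(v + 3)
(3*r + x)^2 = 9*r^2 + 6*r*x + x^2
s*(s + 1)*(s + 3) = s^3 + 4*s^2 + 3*s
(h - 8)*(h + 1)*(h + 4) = h^3 - 3*h^2 - 36*h - 32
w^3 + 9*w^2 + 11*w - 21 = (w - 1)*(w + 3)*(w + 7)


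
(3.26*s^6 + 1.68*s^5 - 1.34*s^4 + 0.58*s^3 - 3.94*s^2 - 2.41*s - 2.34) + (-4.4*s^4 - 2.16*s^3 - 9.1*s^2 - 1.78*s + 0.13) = 3.26*s^6 + 1.68*s^5 - 5.74*s^4 - 1.58*s^3 - 13.04*s^2 - 4.19*s - 2.21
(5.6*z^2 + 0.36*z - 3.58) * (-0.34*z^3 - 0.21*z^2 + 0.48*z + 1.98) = -1.904*z^5 - 1.2984*z^4 + 3.8296*z^3 + 12.0126*z^2 - 1.0056*z - 7.0884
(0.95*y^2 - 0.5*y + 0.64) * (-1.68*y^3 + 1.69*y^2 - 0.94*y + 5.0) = -1.596*y^5 + 2.4455*y^4 - 2.8132*y^3 + 6.3016*y^2 - 3.1016*y + 3.2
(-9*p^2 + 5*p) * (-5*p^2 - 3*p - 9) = 45*p^4 + 2*p^3 + 66*p^2 - 45*p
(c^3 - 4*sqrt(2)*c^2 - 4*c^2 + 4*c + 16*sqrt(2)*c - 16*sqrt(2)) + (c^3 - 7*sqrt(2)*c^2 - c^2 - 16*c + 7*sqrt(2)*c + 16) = 2*c^3 - 11*sqrt(2)*c^2 - 5*c^2 - 12*c + 23*sqrt(2)*c - 16*sqrt(2) + 16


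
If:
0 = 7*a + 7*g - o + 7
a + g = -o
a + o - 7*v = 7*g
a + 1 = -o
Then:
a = -15/8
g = 1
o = 7/8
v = -8/7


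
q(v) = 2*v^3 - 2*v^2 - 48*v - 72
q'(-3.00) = 18.00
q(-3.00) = 0.00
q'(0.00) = -48.00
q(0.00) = -72.00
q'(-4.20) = 74.64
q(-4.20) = -53.86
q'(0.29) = -48.66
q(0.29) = -86.04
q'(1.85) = -34.86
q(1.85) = -154.98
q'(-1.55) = -27.38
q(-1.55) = -9.85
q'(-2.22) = -9.55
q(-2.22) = 2.82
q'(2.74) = -13.91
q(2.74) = -177.39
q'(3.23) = 1.68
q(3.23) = -180.51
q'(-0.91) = -39.39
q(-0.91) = -31.48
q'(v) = 6*v^2 - 4*v - 48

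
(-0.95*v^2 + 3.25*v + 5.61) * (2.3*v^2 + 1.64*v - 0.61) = -2.185*v^4 + 5.917*v^3 + 18.8125*v^2 + 7.2179*v - 3.4221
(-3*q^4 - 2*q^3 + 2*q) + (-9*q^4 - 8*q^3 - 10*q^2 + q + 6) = -12*q^4 - 10*q^3 - 10*q^2 + 3*q + 6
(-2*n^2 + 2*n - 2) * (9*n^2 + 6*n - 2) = -18*n^4 + 6*n^3 - 2*n^2 - 16*n + 4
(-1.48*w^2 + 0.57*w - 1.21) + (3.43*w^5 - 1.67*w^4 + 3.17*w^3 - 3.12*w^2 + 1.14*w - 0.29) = 3.43*w^5 - 1.67*w^4 + 3.17*w^3 - 4.6*w^2 + 1.71*w - 1.5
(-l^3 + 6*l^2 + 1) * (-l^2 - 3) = l^5 - 6*l^4 + 3*l^3 - 19*l^2 - 3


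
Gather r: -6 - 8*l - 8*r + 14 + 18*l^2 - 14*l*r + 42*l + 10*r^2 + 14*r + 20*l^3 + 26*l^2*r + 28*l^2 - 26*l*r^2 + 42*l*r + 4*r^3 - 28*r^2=20*l^3 + 46*l^2 + 34*l + 4*r^3 + r^2*(-26*l - 18) + r*(26*l^2 + 28*l + 6) + 8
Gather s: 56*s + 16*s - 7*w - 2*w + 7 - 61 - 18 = 72*s - 9*w - 72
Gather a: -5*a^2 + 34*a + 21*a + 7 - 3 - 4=-5*a^2 + 55*a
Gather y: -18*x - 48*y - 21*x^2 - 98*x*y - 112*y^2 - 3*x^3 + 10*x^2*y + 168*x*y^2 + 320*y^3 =-3*x^3 - 21*x^2 - 18*x + 320*y^3 + y^2*(168*x - 112) + y*(10*x^2 - 98*x - 48)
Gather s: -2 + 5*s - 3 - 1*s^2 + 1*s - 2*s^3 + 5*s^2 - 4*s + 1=-2*s^3 + 4*s^2 + 2*s - 4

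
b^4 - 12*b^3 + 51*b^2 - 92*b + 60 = (b - 5)*(b - 3)*(b - 2)^2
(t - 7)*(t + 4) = t^2 - 3*t - 28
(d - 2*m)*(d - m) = d^2 - 3*d*m + 2*m^2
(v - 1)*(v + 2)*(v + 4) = v^3 + 5*v^2 + 2*v - 8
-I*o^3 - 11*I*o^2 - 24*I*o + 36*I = (o + 6)^2*(-I*o + I)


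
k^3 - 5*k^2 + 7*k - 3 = (k - 3)*(k - 1)^2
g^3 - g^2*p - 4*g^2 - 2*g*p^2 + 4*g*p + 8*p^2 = (g - 4)*(g - 2*p)*(g + p)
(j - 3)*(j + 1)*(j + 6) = j^3 + 4*j^2 - 15*j - 18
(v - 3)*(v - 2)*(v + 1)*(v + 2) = v^4 - 2*v^3 - 7*v^2 + 8*v + 12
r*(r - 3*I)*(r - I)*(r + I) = r^4 - 3*I*r^3 + r^2 - 3*I*r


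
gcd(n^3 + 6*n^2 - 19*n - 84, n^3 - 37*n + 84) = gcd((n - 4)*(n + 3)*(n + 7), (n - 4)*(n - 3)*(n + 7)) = n^2 + 3*n - 28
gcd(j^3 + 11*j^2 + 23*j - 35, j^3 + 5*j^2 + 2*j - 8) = j - 1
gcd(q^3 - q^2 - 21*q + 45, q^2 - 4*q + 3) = q - 3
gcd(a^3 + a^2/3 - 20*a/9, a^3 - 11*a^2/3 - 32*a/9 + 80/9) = a^2 + a/3 - 20/9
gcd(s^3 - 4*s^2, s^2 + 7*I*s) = s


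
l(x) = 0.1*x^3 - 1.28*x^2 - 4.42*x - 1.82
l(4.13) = -34.86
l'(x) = 0.3*x^2 - 2.56*x - 4.42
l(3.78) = -31.42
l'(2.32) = -8.74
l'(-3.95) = 10.37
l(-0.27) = -0.72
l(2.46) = -18.95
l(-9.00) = -138.62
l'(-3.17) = 6.71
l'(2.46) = -8.90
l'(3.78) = -9.81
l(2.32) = -17.72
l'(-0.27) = -3.71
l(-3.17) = -3.86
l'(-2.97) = 5.83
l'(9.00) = -3.16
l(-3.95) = -10.50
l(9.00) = -72.38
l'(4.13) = -9.88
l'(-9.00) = 42.92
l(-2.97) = -2.60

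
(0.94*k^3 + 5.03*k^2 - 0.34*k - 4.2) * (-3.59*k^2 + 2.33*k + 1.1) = -3.3746*k^5 - 15.8675*k^4 + 13.9745*k^3 + 19.8188*k^2 - 10.16*k - 4.62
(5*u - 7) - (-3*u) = 8*u - 7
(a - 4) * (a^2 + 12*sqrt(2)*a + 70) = a^3 - 4*a^2 + 12*sqrt(2)*a^2 - 48*sqrt(2)*a + 70*a - 280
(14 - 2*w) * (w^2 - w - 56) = -2*w^3 + 16*w^2 + 98*w - 784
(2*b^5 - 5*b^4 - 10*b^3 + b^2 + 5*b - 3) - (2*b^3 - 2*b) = 2*b^5 - 5*b^4 - 12*b^3 + b^2 + 7*b - 3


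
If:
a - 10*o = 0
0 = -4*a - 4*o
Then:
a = 0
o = 0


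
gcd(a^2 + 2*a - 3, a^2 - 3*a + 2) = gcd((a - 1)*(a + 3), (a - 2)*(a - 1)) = a - 1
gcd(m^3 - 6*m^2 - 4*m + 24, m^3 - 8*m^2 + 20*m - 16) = m - 2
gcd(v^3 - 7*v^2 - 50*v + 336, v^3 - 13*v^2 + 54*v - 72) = v - 6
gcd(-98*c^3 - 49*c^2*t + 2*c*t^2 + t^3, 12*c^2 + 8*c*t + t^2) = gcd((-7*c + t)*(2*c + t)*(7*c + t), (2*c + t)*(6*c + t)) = 2*c + t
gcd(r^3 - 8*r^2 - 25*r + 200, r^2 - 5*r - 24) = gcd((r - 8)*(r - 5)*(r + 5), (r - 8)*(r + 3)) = r - 8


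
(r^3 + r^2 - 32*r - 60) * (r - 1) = r^4 - 33*r^2 - 28*r + 60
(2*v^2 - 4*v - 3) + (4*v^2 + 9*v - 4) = 6*v^2 + 5*v - 7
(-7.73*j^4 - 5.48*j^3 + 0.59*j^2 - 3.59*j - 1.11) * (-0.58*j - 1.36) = 4.4834*j^5 + 13.6912*j^4 + 7.1106*j^3 + 1.2798*j^2 + 5.5262*j + 1.5096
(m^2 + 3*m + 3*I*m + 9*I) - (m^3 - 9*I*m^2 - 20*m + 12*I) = -m^3 + m^2 + 9*I*m^2 + 23*m + 3*I*m - 3*I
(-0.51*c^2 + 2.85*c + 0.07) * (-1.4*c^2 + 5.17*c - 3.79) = 0.714*c^4 - 6.6267*c^3 + 16.5694*c^2 - 10.4396*c - 0.2653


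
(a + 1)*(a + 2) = a^2 + 3*a + 2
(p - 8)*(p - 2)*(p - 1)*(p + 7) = p^4 - 4*p^3 - 51*p^2 + 166*p - 112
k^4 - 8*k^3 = k^3*(k - 8)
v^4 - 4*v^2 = v^2*(v - 2)*(v + 2)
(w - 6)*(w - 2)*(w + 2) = w^3 - 6*w^2 - 4*w + 24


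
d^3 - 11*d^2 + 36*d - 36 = (d - 6)*(d - 3)*(d - 2)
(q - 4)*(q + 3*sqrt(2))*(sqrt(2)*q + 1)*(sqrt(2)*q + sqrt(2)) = 2*q^4 - 6*q^3 + 7*sqrt(2)*q^3 - 21*sqrt(2)*q^2 - 2*q^2 - 28*sqrt(2)*q - 18*q - 24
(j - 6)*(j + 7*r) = j^2 + 7*j*r - 6*j - 42*r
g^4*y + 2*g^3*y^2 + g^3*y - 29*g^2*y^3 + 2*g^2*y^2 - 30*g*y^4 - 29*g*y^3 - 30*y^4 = (g - 5*y)*(g + y)*(g + 6*y)*(g*y + y)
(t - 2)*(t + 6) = t^2 + 4*t - 12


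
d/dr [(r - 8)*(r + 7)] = 2*r - 1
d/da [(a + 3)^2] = 2*a + 6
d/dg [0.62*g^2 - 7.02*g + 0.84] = 1.24*g - 7.02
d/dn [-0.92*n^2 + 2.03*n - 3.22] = 2.03 - 1.84*n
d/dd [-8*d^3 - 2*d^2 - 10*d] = -24*d^2 - 4*d - 10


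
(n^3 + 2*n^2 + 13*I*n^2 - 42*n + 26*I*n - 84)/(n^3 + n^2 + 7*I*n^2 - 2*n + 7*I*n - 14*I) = (n + 6*I)/(n - 1)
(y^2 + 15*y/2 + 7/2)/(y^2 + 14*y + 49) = (y + 1/2)/(y + 7)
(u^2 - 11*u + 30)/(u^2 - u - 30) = (u - 5)/(u + 5)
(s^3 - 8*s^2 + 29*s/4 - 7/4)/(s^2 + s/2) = (4*s^3 - 32*s^2 + 29*s - 7)/(2*s*(2*s + 1))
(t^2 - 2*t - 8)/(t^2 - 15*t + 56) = (t^2 - 2*t - 8)/(t^2 - 15*t + 56)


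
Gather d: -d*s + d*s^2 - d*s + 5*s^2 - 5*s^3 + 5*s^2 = d*(s^2 - 2*s) - 5*s^3 + 10*s^2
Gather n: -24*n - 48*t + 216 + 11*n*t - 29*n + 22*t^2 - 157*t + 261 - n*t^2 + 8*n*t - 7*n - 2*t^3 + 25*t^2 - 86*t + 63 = n*(-t^2 + 19*t - 60) - 2*t^3 + 47*t^2 - 291*t + 540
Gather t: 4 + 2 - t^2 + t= -t^2 + t + 6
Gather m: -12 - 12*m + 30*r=-12*m + 30*r - 12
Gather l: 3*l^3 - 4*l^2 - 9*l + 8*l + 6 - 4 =3*l^3 - 4*l^2 - l + 2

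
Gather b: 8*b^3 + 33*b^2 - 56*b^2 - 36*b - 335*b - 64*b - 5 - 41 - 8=8*b^3 - 23*b^2 - 435*b - 54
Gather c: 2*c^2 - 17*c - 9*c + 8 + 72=2*c^2 - 26*c + 80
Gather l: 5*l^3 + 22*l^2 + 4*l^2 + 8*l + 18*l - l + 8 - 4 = 5*l^3 + 26*l^2 + 25*l + 4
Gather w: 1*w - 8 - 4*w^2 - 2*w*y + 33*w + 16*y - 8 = -4*w^2 + w*(34 - 2*y) + 16*y - 16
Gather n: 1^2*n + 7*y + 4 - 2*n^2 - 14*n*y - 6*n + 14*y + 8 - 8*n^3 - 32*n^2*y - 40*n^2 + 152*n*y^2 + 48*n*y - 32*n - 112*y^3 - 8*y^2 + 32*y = -8*n^3 + n^2*(-32*y - 42) + n*(152*y^2 + 34*y - 37) - 112*y^3 - 8*y^2 + 53*y + 12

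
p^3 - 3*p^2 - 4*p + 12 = (p - 3)*(p - 2)*(p + 2)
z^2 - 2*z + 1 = (z - 1)^2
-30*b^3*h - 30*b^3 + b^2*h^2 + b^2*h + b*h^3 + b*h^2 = (-5*b + h)*(6*b + h)*(b*h + b)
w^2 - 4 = (w - 2)*(w + 2)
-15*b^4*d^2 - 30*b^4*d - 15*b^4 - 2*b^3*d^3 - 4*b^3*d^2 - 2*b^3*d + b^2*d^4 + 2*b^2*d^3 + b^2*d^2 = (-5*b + d)*(3*b + d)*(b*d + b)^2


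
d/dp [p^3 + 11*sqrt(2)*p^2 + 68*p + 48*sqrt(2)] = 3*p^2 + 22*sqrt(2)*p + 68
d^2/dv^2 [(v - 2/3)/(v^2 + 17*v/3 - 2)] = 2*((3*v - 2)*(6*v + 17)^2 - 9*(3*v + 5)*(3*v^2 + 17*v - 6))/(3*v^2 + 17*v - 6)^3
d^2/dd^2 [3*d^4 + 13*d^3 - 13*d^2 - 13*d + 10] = 36*d^2 + 78*d - 26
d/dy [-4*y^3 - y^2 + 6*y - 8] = -12*y^2 - 2*y + 6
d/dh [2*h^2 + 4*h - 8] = 4*h + 4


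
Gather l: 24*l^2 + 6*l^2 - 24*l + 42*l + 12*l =30*l^2 + 30*l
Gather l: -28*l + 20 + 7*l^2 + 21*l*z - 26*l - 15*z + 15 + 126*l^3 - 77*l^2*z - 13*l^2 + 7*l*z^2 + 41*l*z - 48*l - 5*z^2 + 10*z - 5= 126*l^3 + l^2*(-77*z - 6) + l*(7*z^2 + 62*z - 102) - 5*z^2 - 5*z + 30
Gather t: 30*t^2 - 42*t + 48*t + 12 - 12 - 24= 30*t^2 + 6*t - 24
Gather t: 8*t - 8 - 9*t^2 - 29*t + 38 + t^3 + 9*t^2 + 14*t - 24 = t^3 - 7*t + 6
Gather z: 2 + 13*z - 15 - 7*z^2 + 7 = -7*z^2 + 13*z - 6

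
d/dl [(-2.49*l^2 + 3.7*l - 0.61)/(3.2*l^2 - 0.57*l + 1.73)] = (-10.4207*l^2 - 4.7114*l + 6.0533)/(10.24*l^4 - 3.648*l^3 + 11.3969*l^2 - 1.9722*l + 2.9929)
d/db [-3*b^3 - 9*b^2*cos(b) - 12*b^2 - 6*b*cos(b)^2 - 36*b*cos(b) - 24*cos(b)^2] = 9*b^2*sin(b) - 9*b^2 + 36*b*sin(b) + 6*b*sin(2*b) - 18*b*cos(b) - 24*b + 24*sin(2*b) - 6*cos(b)^2 - 36*cos(b)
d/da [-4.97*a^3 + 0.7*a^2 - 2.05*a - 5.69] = -14.91*a^2 + 1.4*a - 2.05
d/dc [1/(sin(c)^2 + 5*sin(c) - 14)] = -(2*sin(c) + 5)*cos(c)/(sin(c)^2 + 5*sin(c) - 14)^2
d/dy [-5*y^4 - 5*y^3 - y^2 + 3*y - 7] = -20*y^3 - 15*y^2 - 2*y + 3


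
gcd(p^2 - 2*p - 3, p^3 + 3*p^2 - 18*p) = p - 3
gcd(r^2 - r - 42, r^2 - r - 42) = r^2 - r - 42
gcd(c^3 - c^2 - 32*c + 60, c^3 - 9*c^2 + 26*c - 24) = c - 2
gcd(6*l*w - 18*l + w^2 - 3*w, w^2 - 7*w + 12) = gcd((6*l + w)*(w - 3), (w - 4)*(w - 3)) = w - 3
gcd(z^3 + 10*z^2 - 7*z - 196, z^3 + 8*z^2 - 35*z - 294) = z^2 + 14*z + 49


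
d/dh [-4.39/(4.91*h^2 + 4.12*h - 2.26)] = (43.1098*h + 18.0868)/(4.91*h^2 + 4.12*h - 2.26)^2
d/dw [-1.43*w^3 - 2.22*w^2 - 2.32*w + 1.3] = -4.29*w^2 - 4.44*w - 2.32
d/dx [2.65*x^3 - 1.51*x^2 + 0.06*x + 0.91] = 7.95*x^2 - 3.02*x + 0.06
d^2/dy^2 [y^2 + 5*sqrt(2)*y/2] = 2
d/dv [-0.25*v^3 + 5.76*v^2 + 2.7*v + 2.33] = -0.75*v^2 + 11.52*v + 2.7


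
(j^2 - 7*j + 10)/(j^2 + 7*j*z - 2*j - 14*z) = (j - 5)/(j + 7*z)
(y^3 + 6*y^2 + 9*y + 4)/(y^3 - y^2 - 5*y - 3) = (y + 4)/(y - 3)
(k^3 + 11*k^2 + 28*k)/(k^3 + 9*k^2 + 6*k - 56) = k/(k - 2)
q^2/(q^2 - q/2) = 2*q/(2*q - 1)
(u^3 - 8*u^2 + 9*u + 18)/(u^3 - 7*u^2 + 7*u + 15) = (u - 6)/(u - 5)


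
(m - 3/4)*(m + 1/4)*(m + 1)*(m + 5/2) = m^4 + 3*m^3 + 9*m^2/16 - 61*m/32 - 15/32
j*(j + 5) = j^2 + 5*j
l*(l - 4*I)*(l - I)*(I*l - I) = I*l^4 + 5*l^3 - I*l^3 - 5*l^2 - 4*I*l^2 + 4*I*l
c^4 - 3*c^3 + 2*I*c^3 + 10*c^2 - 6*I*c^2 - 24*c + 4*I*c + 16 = (c - 2)*(c - 1)*(c - 2*I)*(c + 4*I)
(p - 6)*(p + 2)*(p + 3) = p^3 - p^2 - 24*p - 36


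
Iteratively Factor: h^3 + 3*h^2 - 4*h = (h + 4)*(h^2 - h) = (h - 1)*(h + 4)*(h)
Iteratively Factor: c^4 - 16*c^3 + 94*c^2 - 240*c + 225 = (c - 5)*(c^3 - 11*c^2 + 39*c - 45) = (c - 5)^2*(c^2 - 6*c + 9) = (c - 5)^2*(c - 3)*(c - 3)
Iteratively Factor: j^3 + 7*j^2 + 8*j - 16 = (j + 4)*(j^2 + 3*j - 4) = (j - 1)*(j + 4)*(j + 4)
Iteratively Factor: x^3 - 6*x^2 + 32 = (x - 4)*(x^2 - 2*x - 8) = (x - 4)^2*(x + 2)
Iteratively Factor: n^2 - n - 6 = (n + 2)*(n - 3)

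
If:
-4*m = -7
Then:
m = 7/4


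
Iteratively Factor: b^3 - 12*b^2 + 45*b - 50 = (b - 2)*(b^2 - 10*b + 25) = (b - 5)*(b - 2)*(b - 5)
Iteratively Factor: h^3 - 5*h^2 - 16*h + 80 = (h - 4)*(h^2 - h - 20) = (h - 4)*(h + 4)*(h - 5)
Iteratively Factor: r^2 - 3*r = (r)*(r - 3)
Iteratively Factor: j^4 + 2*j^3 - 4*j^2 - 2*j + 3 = (j - 1)*(j^3 + 3*j^2 - j - 3) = (j - 1)*(j + 3)*(j^2 - 1) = (j - 1)^2*(j + 3)*(j + 1)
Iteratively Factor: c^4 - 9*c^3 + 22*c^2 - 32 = (c - 4)*(c^3 - 5*c^2 + 2*c + 8) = (c - 4)*(c - 2)*(c^2 - 3*c - 4) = (c - 4)*(c - 2)*(c + 1)*(c - 4)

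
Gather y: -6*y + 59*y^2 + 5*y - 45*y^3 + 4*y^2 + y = -45*y^3 + 63*y^2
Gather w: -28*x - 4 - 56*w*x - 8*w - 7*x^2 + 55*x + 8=w*(-56*x - 8) - 7*x^2 + 27*x + 4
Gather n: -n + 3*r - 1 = -n + 3*r - 1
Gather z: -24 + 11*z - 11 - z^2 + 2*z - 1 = -z^2 + 13*z - 36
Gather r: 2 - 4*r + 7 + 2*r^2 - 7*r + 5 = 2*r^2 - 11*r + 14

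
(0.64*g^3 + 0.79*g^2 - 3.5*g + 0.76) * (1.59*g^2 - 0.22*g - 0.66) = 1.0176*g^5 + 1.1153*g^4 - 6.1612*g^3 + 1.457*g^2 + 2.1428*g - 0.5016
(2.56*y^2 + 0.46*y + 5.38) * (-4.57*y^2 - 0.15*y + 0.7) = -11.6992*y^4 - 2.4862*y^3 - 22.8636*y^2 - 0.485*y + 3.766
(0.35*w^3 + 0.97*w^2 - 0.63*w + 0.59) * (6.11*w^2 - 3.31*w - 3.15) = 2.1385*w^5 + 4.7682*w^4 - 8.1625*w^3 + 2.6347*w^2 + 0.0316000000000001*w - 1.8585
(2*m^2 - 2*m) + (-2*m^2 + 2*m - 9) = -9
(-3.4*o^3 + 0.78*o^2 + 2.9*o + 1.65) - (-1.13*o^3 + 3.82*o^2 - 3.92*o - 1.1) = -2.27*o^3 - 3.04*o^2 + 6.82*o + 2.75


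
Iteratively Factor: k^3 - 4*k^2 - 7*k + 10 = (k + 2)*(k^2 - 6*k + 5) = (k - 5)*(k + 2)*(k - 1)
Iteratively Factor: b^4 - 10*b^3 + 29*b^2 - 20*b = (b)*(b^3 - 10*b^2 + 29*b - 20) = b*(b - 4)*(b^2 - 6*b + 5) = b*(b - 5)*(b - 4)*(b - 1)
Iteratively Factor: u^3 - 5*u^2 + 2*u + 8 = (u + 1)*(u^2 - 6*u + 8) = (u - 4)*(u + 1)*(u - 2)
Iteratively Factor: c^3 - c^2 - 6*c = (c + 2)*(c^2 - 3*c) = (c - 3)*(c + 2)*(c)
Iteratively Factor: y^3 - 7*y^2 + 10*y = (y)*(y^2 - 7*y + 10) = y*(y - 5)*(y - 2)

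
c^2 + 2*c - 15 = (c - 3)*(c + 5)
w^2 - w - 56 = (w - 8)*(w + 7)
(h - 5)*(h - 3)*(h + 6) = h^3 - 2*h^2 - 33*h + 90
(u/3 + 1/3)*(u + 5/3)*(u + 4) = u^3/3 + 20*u^2/9 + 37*u/9 + 20/9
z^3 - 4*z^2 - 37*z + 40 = (z - 8)*(z - 1)*(z + 5)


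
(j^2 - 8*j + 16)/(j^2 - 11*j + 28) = (j - 4)/(j - 7)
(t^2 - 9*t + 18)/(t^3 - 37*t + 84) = (t - 6)/(t^2 + 3*t - 28)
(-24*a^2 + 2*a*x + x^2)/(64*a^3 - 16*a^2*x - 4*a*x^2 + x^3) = (6*a + x)/(-16*a^2 + x^2)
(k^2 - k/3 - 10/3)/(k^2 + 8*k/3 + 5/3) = (k - 2)/(k + 1)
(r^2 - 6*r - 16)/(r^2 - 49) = (r^2 - 6*r - 16)/(r^2 - 49)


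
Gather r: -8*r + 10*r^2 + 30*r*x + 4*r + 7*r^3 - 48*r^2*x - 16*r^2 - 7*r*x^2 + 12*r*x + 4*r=7*r^3 + r^2*(-48*x - 6) + r*(-7*x^2 + 42*x)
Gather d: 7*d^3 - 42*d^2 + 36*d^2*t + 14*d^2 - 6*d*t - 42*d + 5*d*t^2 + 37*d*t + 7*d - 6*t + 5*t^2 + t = 7*d^3 + d^2*(36*t - 28) + d*(5*t^2 + 31*t - 35) + 5*t^2 - 5*t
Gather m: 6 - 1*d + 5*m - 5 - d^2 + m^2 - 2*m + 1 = -d^2 - d + m^2 + 3*m + 2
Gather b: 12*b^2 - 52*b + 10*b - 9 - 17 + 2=12*b^2 - 42*b - 24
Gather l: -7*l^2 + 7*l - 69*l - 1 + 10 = -7*l^2 - 62*l + 9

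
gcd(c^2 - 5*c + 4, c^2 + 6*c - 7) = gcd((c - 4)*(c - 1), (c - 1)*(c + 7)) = c - 1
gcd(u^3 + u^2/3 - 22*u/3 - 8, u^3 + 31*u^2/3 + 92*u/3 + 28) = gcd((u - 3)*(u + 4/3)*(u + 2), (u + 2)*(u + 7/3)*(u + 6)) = u + 2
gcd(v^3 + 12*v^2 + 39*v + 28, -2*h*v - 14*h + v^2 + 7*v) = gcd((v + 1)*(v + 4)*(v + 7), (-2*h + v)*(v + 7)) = v + 7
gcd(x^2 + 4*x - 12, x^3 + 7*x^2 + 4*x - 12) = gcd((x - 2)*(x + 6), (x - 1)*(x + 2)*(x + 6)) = x + 6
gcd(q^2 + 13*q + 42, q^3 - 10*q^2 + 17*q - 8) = 1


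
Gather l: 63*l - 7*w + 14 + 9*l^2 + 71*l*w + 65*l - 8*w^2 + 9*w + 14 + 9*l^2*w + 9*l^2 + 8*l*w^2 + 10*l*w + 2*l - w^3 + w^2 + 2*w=l^2*(9*w + 18) + l*(8*w^2 + 81*w + 130) - w^3 - 7*w^2 + 4*w + 28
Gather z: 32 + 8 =40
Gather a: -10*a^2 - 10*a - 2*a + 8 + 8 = -10*a^2 - 12*a + 16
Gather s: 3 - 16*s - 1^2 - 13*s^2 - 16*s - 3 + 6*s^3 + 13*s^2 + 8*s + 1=6*s^3 - 24*s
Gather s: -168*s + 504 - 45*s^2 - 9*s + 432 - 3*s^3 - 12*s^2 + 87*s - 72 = -3*s^3 - 57*s^2 - 90*s + 864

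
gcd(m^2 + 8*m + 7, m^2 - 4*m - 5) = m + 1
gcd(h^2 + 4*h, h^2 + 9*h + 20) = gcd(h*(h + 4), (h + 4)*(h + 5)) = h + 4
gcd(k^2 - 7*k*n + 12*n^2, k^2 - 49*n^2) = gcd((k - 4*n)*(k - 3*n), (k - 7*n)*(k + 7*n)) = 1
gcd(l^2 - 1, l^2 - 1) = l^2 - 1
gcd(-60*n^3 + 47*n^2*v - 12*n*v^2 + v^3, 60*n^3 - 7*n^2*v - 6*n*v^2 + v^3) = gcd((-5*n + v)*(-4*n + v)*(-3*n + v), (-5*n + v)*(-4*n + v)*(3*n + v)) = 20*n^2 - 9*n*v + v^2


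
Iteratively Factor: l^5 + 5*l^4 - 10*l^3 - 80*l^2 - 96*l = (l + 2)*(l^4 + 3*l^3 - 16*l^2 - 48*l) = l*(l + 2)*(l^3 + 3*l^2 - 16*l - 48) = l*(l + 2)*(l + 3)*(l^2 - 16) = l*(l + 2)*(l + 3)*(l + 4)*(l - 4)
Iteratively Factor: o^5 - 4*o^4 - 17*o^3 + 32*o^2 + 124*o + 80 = (o - 5)*(o^4 + o^3 - 12*o^2 - 28*o - 16) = (o - 5)*(o - 4)*(o^3 + 5*o^2 + 8*o + 4) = (o - 5)*(o - 4)*(o + 1)*(o^2 + 4*o + 4) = (o - 5)*(o - 4)*(o + 1)*(o + 2)*(o + 2)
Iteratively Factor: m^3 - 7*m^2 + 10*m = (m - 5)*(m^2 - 2*m) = m*(m - 5)*(m - 2)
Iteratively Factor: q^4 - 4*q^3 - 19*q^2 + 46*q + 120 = (q - 5)*(q^3 + q^2 - 14*q - 24) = (q - 5)*(q + 3)*(q^2 - 2*q - 8) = (q - 5)*(q + 2)*(q + 3)*(q - 4)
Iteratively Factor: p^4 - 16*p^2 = (p)*(p^3 - 16*p) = p*(p - 4)*(p^2 + 4*p) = p^2*(p - 4)*(p + 4)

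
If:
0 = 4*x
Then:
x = 0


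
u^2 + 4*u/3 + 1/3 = (u + 1/3)*(u + 1)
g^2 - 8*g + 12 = (g - 6)*(g - 2)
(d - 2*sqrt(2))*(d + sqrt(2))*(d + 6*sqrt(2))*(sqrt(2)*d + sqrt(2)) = sqrt(2)*d^4 + sqrt(2)*d^3 + 10*d^3 - 16*sqrt(2)*d^2 + 10*d^2 - 48*d - 16*sqrt(2)*d - 48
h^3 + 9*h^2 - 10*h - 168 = (h - 4)*(h + 6)*(h + 7)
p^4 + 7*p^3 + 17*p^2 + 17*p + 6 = (p + 1)^2*(p + 2)*(p + 3)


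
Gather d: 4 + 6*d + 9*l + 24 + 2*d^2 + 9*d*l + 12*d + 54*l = 2*d^2 + d*(9*l + 18) + 63*l + 28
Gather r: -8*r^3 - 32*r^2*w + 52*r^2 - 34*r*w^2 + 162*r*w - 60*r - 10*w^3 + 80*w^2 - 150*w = -8*r^3 + r^2*(52 - 32*w) + r*(-34*w^2 + 162*w - 60) - 10*w^3 + 80*w^2 - 150*w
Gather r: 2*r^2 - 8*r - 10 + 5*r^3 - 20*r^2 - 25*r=5*r^3 - 18*r^2 - 33*r - 10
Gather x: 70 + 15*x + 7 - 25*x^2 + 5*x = -25*x^2 + 20*x + 77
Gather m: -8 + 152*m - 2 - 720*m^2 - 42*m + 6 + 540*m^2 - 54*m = -180*m^2 + 56*m - 4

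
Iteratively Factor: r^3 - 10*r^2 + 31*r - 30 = (r - 5)*(r^2 - 5*r + 6) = (r - 5)*(r - 3)*(r - 2)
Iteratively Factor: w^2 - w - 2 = (w + 1)*(w - 2)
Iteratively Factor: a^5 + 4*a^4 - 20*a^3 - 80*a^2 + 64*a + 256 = (a - 4)*(a^4 + 8*a^3 + 12*a^2 - 32*a - 64) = (a - 4)*(a - 2)*(a^3 + 10*a^2 + 32*a + 32) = (a - 4)*(a - 2)*(a + 2)*(a^2 + 8*a + 16) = (a - 4)*(a - 2)*(a + 2)*(a + 4)*(a + 4)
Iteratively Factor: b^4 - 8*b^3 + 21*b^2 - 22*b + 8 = (b - 1)*(b^3 - 7*b^2 + 14*b - 8) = (b - 1)^2*(b^2 - 6*b + 8) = (b - 4)*(b - 1)^2*(b - 2)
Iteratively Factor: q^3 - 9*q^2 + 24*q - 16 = (q - 4)*(q^2 - 5*q + 4) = (q - 4)*(q - 1)*(q - 4)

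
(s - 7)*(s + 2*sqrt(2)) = s^2 - 7*s + 2*sqrt(2)*s - 14*sqrt(2)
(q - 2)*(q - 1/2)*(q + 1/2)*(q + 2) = q^4 - 17*q^2/4 + 1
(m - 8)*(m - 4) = m^2 - 12*m + 32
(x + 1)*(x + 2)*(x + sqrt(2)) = x^3 + sqrt(2)*x^2 + 3*x^2 + 2*x + 3*sqrt(2)*x + 2*sqrt(2)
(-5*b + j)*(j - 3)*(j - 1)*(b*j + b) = -5*b^2*j^3 + 15*b^2*j^2 + 5*b^2*j - 15*b^2 + b*j^4 - 3*b*j^3 - b*j^2 + 3*b*j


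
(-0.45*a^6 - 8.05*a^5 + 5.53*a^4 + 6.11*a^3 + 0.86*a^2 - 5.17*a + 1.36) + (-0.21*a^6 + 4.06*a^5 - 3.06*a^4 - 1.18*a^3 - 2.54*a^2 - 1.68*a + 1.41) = -0.66*a^6 - 3.99*a^5 + 2.47*a^4 + 4.93*a^3 - 1.68*a^2 - 6.85*a + 2.77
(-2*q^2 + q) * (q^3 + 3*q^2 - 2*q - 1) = -2*q^5 - 5*q^4 + 7*q^3 - q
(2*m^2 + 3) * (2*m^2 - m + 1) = 4*m^4 - 2*m^3 + 8*m^2 - 3*m + 3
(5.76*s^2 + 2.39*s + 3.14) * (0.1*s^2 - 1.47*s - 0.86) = 0.576*s^4 - 8.2282*s^3 - 8.1529*s^2 - 6.6712*s - 2.7004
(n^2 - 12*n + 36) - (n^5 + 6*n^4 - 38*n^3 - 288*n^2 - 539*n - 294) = -n^5 - 6*n^4 + 38*n^3 + 289*n^2 + 527*n + 330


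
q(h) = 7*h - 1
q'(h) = 7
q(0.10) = -0.30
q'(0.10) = 7.00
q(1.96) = 12.72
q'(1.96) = 7.00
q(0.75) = 4.25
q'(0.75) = 7.00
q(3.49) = 23.43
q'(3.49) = 7.00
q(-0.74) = -6.18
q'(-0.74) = 7.00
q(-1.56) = -11.92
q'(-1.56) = 7.00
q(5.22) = 35.54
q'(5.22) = 7.00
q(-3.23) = -23.61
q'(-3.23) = 7.00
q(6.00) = 41.00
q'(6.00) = 7.00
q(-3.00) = -22.00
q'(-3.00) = 7.00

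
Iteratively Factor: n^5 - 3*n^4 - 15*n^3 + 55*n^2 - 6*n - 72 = (n - 2)*(n^4 - n^3 - 17*n^2 + 21*n + 36) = (n - 2)*(n + 1)*(n^3 - 2*n^2 - 15*n + 36) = (n - 3)*(n - 2)*(n + 1)*(n^2 + n - 12) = (n - 3)*(n - 2)*(n + 1)*(n + 4)*(n - 3)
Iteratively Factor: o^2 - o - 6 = (o + 2)*(o - 3)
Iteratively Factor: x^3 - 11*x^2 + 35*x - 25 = (x - 1)*(x^2 - 10*x + 25) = (x - 5)*(x - 1)*(x - 5)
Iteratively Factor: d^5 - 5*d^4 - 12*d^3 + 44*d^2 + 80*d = (d - 5)*(d^4 - 12*d^2 - 16*d) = (d - 5)*(d + 2)*(d^3 - 2*d^2 - 8*d) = (d - 5)*(d - 4)*(d + 2)*(d^2 + 2*d) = d*(d - 5)*(d - 4)*(d + 2)*(d + 2)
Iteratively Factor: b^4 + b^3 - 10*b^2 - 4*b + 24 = (b - 2)*(b^3 + 3*b^2 - 4*b - 12) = (b - 2)*(b + 2)*(b^2 + b - 6) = (b - 2)*(b + 2)*(b + 3)*(b - 2)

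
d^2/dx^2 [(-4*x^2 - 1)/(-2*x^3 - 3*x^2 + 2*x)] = 2*(16*x^6 + 72*x^4 + 72*x^3 + 15*x^2 - 18*x + 4)/(x^3*(8*x^6 + 36*x^5 + 30*x^4 - 45*x^3 - 30*x^2 + 36*x - 8))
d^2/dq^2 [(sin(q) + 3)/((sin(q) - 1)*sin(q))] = (-sin(q) - 14 - 3/sin(q) + 12/sin(q)^2 - 6/sin(q)^3)/(sin(q) - 1)^2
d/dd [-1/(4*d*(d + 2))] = (d + 1)/(2*d^2*(d + 2)^2)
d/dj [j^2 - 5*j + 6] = 2*j - 5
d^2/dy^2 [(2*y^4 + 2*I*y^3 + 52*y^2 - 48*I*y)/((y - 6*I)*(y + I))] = 4*(y^6 - 15*I*y^5 - 57*y^4 - 165*I*y^3 - 162*y^2 + 540*I*y + 1656)/(y^6 - 15*I*y^5 - 57*y^4 - 55*I*y^3 - 342*y^2 - 540*I*y + 216)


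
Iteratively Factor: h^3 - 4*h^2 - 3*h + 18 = (h - 3)*(h^2 - h - 6) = (h - 3)*(h + 2)*(h - 3)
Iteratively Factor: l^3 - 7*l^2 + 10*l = (l - 2)*(l^2 - 5*l) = l*(l - 2)*(l - 5)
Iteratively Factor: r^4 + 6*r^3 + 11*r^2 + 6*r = (r + 1)*(r^3 + 5*r^2 + 6*r) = (r + 1)*(r + 3)*(r^2 + 2*r) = r*(r + 1)*(r + 3)*(r + 2)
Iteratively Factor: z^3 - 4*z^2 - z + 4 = (z + 1)*(z^2 - 5*z + 4) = (z - 1)*(z + 1)*(z - 4)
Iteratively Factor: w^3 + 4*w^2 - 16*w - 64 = (w + 4)*(w^2 - 16) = (w + 4)^2*(w - 4)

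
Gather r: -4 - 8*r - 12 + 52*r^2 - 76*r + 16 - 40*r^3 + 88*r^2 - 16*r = -40*r^3 + 140*r^2 - 100*r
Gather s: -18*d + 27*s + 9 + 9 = -18*d + 27*s + 18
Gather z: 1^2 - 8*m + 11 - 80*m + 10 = 22 - 88*m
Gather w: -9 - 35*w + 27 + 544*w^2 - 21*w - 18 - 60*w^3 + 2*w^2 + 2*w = -60*w^3 + 546*w^2 - 54*w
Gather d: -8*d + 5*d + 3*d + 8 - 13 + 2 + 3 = 0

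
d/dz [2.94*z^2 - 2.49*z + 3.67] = 5.88*z - 2.49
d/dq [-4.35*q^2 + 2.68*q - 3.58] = 2.68 - 8.7*q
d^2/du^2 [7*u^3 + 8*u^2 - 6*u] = 42*u + 16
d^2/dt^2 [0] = 0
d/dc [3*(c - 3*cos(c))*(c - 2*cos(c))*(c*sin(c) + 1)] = 3*(c - 3*cos(c))*(c - 2*cos(c))*(c*cos(c) + sin(c)) + 3*(c - 3*cos(c))*(c*sin(c) + 1)*(2*sin(c) + 1) + 3*(c - 2*cos(c))*(c*sin(c) + 1)*(3*sin(c) + 1)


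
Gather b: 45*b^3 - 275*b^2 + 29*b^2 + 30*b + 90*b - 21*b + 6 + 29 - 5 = 45*b^3 - 246*b^2 + 99*b + 30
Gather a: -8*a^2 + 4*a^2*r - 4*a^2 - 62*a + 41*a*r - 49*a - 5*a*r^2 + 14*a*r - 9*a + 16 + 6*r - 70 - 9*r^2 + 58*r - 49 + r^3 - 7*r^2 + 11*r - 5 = a^2*(4*r - 12) + a*(-5*r^2 + 55*r - 120) + r^3 - 16*r^2 + 75*r - 108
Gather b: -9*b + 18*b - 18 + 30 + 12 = 9*b + 24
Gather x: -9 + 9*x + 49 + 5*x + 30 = 14*x + 70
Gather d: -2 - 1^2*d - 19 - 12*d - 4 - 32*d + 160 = 135 - 45*d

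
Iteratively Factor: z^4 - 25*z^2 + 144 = (z - 3)*(z^3 + 3*z^2 - 16*z - 48) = (z - 3)*(z + 4)*(z^2 - z - 12) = (z - 4)*(z - 3)*(z + 4)*(z + 3)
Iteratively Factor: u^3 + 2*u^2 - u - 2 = (u - 1)*(u^2 + 3*u + 2) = (u - 1)*(u + 2)*(u + 1)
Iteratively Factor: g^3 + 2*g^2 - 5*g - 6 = (g - 2)*(g^2 + 4*g + 3) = (g - 2)*(g + 3)*(g + 1)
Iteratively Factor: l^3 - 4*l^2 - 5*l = (l - 5)*(l^2 + l) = l*(l - 5)*(l + 1)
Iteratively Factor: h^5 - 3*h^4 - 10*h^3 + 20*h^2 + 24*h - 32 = (h + 2)*(h^4 - 5*h^3 + 20*h - 16) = (h + 2)^2*(h^3 - 7*h^2 + 14*h - 8) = (h - 1)*(h + 2)^2*(h^2 - 6*h + 8) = (h - 2)*(h - 1)*(h + 2)^2*(h - 4)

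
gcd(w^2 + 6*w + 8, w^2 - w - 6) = w + 2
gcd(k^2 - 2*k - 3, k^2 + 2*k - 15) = k - 3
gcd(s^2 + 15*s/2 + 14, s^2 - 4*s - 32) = s + 4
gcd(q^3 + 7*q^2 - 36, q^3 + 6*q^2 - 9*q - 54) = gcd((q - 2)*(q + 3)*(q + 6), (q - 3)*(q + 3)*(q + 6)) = q^2 + 9*q + 18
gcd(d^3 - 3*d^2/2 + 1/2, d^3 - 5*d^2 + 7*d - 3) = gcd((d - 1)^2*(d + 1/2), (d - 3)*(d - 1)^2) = d^2 - 2*d + 1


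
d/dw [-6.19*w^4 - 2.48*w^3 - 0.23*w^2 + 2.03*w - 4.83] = -24.76*w^3 - 7.44*w^2 - 0.46*w + 2.03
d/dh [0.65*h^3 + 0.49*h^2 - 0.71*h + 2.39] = 1.95*h^2 + 0.98*h - 0.71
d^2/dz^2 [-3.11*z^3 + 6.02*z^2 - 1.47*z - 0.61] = 12.04 - 18.66*z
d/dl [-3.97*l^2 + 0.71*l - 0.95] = 0.71 - 7.94*l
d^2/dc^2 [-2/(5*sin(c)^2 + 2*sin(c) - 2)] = 4*(50*sin(c)^4 + 15*sin(c)^3 - 53*sin(c)^2 - 28*sin(c) - 14)/(5*sin(c)^2 + 2*sin(c) - 2)^3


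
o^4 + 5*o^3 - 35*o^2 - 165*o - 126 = (o - 6)*(o + 1)*(o + 3)*(o + 7)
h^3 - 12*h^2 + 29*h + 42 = (h - 7)*(h - 6)*(h + 1)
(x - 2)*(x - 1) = x^2 - 3*x + 2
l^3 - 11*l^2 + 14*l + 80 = (l - 8)*(l - 5)*(l + 2)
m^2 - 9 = (m - 3)*(m + 3)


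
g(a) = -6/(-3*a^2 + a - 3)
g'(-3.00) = 0.10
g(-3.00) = 0.18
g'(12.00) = 0.00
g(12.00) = 0.01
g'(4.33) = -0.05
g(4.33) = 0.11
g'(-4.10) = 0.05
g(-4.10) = 0.10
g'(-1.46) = 0.50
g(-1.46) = 0.55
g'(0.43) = -0.97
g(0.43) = 1.92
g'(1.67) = -0.58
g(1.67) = 0.62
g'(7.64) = -0.01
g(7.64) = 0.04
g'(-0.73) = 1.14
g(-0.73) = 1.13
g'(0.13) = 0.15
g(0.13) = 2.05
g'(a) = -6*(6*a - 1)/(-3*a^2 + a - 3)^2 = 6*(1 - 6*a)/(3*a^2 - a + 3)^2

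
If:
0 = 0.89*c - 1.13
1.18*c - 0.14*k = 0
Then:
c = 1.27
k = 10.70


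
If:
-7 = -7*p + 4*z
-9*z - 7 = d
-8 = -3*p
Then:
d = -133/4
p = 8/3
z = 35/12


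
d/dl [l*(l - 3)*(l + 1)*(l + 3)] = 4*l^3 + 3*l^2 - 18*l - 9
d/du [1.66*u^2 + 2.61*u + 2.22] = 3.32*u + 2.61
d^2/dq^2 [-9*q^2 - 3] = -18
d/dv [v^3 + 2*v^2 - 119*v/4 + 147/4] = 3*v^2 + 4*v - 119/4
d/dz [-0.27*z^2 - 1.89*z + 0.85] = -0.54*z - 1.89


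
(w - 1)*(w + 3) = w^2 + 2*w - 3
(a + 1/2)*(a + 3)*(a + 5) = a^3 + 17*a^2/2 + 19*a + 15/2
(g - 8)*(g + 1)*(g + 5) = g^3 - 2*g^2 - 43*g - 40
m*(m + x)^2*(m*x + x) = m^4*x + 2*m^3*x^2 + m^3*x + m^2*x^3 + 2*m^2*x^2 + m*x^3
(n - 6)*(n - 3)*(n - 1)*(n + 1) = n^4 - 9*n^3 + 17*n^2 + 9*n - 18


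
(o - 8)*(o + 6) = o^2 - 2*o - 48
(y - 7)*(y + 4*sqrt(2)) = y^2 - 7*y + 4*sqrt(2)*y - 28*sqrt(2)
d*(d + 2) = d^2 + 2*d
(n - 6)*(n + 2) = n^2 - 4*n - 12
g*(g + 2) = g^2 + 2*g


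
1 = 1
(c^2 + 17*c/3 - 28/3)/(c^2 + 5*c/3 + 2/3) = (3*c^2 + 17*c - 28)/(3*c^2 + 5*c + 2)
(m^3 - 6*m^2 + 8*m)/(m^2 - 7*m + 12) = m*(m - 2)/(m - 3)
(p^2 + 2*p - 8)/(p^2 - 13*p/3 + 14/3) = 3*(p + 4)/(3*p - 7)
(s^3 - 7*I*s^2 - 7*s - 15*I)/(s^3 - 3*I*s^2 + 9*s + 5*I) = (s - 3*I)/(s + I)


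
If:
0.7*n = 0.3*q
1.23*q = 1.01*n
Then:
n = 0.00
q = 0.00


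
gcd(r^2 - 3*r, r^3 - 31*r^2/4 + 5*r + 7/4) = 1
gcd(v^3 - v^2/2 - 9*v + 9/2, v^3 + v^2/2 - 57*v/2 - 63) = v + 3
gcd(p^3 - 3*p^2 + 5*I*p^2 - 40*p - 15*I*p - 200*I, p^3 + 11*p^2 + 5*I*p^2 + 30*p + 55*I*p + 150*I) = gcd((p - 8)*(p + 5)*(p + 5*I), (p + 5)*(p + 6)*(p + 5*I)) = p^2 + p*(5 + 5*I) + 25*I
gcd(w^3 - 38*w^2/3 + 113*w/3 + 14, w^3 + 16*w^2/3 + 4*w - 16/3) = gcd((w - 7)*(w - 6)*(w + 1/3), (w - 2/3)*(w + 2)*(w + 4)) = 1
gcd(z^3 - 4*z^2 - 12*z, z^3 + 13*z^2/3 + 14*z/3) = z^2 + 2*z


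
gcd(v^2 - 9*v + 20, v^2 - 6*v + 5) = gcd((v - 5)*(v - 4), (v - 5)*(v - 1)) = v - 5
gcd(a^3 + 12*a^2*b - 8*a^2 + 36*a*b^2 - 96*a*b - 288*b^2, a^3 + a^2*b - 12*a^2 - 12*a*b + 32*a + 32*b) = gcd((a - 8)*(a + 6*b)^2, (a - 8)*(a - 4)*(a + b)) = a - 8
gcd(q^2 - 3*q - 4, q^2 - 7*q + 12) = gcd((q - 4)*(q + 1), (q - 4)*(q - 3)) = q - 4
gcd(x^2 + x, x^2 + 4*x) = x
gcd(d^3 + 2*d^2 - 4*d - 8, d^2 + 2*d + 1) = 1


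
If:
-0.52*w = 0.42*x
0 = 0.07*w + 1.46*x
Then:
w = 0.00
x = 0.00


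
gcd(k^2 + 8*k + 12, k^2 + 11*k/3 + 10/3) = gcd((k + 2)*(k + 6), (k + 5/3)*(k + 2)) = k + 2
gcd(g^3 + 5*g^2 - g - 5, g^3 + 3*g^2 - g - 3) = g^2 - 1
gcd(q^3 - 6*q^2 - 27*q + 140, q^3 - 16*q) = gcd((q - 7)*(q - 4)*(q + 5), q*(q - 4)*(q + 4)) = q - 4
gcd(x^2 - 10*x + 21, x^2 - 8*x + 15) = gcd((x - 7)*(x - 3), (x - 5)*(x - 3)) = x - 3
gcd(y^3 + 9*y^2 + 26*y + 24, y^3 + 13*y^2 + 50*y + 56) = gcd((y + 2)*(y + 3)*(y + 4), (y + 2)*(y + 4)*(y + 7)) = y^2 + 6*y + 8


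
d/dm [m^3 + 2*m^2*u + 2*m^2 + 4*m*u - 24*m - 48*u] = 3*m^2 + 4*m*u + 4*m + 4*u - 24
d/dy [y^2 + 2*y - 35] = 2*y + 2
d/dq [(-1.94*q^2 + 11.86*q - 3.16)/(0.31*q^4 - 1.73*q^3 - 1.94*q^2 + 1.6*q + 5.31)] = (1.2028*q^5 - 14.386*q^4 + 44.954*q^3 + 3.504*q^2 - 32.8636*q + 68.0326)/(0.0961*q^8 - 1.0726*q^7 + 1.7901*q^6 + 7.7044*q^5 + 1.5198*q^4 - 24.5806*q^3 - 18.0428*q^2 + 16.992*q + 28.1961)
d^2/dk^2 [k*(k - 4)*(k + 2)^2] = 12*k^2 - 24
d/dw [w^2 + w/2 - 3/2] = 2*w + 1/2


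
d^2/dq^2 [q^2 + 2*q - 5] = 2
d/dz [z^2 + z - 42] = 2*z + 1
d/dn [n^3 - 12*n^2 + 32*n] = 3*n^2 - 24*n + 32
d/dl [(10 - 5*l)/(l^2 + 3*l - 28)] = 5*(l^2 - 4*l + 22)/(l^4 + 6*l^3 - 47*l^2 - 168*l + 784)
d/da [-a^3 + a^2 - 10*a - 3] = -3*a^2 + 2*a - 10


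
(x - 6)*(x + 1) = x^2 - 5*x - 6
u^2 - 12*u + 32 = (u - 8)*(u - 4)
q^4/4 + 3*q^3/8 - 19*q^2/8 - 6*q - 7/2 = (q/2 + 1)^2*(q - 7/2)*(q + 1)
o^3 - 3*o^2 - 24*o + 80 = (o - 4)^2*(o + 5)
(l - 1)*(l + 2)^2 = l^3 + 3*l^2 - 4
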